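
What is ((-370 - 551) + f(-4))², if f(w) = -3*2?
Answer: 859329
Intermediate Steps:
f(w) = -6
((-370 - 551) + f(-4))² = ((-370 - 551) - 6)² = (-921 - 6)² = (-927)² = 859329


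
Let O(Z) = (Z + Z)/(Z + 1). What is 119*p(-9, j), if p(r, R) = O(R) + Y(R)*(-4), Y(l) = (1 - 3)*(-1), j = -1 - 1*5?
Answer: -3332/5 ≈ -666.40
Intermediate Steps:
j = -6 (j = -1 - 5 = -6)
O(Z) = 2*Z/(1 + Z) (O(Z) = (2*Z)/(1 + Z) = 2*Z/(1 + Z))
Y(l) = 2 (Y(l) = -2*(-1) = 2)
p(r, R) = -8 + 2*R/(1 + R) (p(r, R) = 2*R/(1 + R) + 2*(-4) = 2*R/(1 + R) - 8 = -8 + 2*R/(1 + R))
119*p(-9, j) = 119*(2*(-4 - 3*(-6))/(1 - 6)) = 119*(2*(-4 + 18)/(-5)) = 119*(2*(-1/5)*14) = 119*(-28/5) = -3332/5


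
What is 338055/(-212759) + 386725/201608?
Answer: 14124631835/42893916472 ≈ 0.32929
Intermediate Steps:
338055/(-212759) + 386725/201608 = 338055*(-1/212759) + 386725*(1/201608) = -338055/212759 + 386725/201608 = 14124631835/42893916472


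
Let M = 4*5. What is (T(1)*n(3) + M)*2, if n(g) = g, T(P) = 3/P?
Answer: 58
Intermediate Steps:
M = 20
(T(1)*n(3) + M)*2 = ((3/1)*3 + 20)*2 = ((3*1)*3 + 20)*2 = (3*3 + 20)*2 = (9 + 20)*2 = 29*2 = 58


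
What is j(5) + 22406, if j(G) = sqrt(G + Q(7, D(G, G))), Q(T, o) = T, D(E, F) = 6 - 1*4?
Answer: 22406 + 2*sqrt(3) ≈ 22409.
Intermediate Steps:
D(E, F) = 2 (D(E, F) = 6 - 4 = 2)
j(G) = sqrt(7 + G) (j(G) = sqrt(G + 7) = sqrt(7 + G))
j(5) + 22406 = sqrt(7 + 5) + 22406 = sqrt(12) + 22406 = 2*sqrt(3) + 22406 = 22406 + 2*sqrt(3)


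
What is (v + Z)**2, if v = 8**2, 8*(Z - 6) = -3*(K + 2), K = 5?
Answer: 290521/64 ≈ 4539.4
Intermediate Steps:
Z = 27/8 (Z = 6 + (-3*(5 + 2))/8 = 6 + (-3*7)/8 = 6 + (1/8)*(-21) = 6 - 21/8 = 27/8 ≈ 3.3750)
v = 64
(v + Z)**2 = (64 + 27/8)**2 = (539/8)**2 = 290521/64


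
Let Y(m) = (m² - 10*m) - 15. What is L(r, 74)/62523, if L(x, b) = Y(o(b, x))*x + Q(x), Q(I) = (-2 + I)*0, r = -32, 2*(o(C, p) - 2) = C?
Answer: -3968/6947 ≈ -0.57118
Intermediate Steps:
o(C, p) = 2 + C/2
Y(m) = -15 + m² - 10*m
Q(I) = 0
L(x, b) = x*(-35 + (2 + b/2)² - 5*b) (L(x, b) = (-15 + (2 + b/2)² - 10*(2 + b/2))*x + 0 = (-15 + (2 + b/2)² + (-20 - 5*b))*x + 0 = (-35 + (2 + b/2)² - 5*b)*x + 0 = x*(-35 + (2 + b/2)² - 5*b) + 0 = x*(-35 + (2 + b/2)² - 5*b))
L(r, 74)/62523 = ((¼)*(-32)*(-124 + 74² - 12*74))/62523 = ((¼)*(-32)*(-124 + 5476 - 888))*(1/62523) = ((¼)*(-32)*4464)*(1/62523) = -35712*1/62523 = -3968/6947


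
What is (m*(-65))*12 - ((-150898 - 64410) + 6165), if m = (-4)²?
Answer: 196663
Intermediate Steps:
m = 16
(m*(-65))*12 - ((-150898 - 64410) + 6165) = (16*(-65))*12 - ((-150898 - 64410) + 6165) = -1040*12 - (-215308 + 6165) = -12480 - 1*(-209143) = -12480 + 209143 = 196663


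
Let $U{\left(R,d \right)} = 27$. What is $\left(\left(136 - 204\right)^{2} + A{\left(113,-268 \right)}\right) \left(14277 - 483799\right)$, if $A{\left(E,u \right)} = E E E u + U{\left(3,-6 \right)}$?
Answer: $181560281495890$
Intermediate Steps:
$A{\left(E,u \right)} = 27 + u E^{3}$ ($A{\left(E,u \right)} = E E E u + 27 = E^{2} E u + 27 = E^{3} u + 27 = u E^{3} + 27 = 27 + u E^{3}$)
$\left(\left(136 - 204\right)^{2} + A{\left(113,-268 \right)}\right) \left(14277 - 483799\right) = \left(\left(136 - 204\right)^{2} + \left(27 - 268 \cdot 113^{3}\right)\right) \left(14277 - 483799\right) = \left(\left(-68\right)^{2} + \left(27 - 386696396\right)\right) \left(-469522\right) = \left(4624 + \left(27 - 386696396\right)\right) \left(-469522\right) = \left(4624 - 386696369\right) \left(-469522\right) = \left(-386691745\right) \left(-469522\right) = 181560281495890$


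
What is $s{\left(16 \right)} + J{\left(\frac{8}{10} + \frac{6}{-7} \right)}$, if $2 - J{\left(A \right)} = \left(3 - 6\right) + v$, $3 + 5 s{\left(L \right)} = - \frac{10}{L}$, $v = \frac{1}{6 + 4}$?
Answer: $\frac{167}{40} \approx 4.175$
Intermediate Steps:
$v = \frac{1}{10} \approx 0.1$
$s{\left(L \right)} = - \frac{3}{5} - \frac{2}{L}$ ($s{\left(L \right)} = - \frac{3}{5} + \frac{\left(-10\right) \frac{1}{L}}{5} = - \frac{3}{5} - \frac{2}{L}$)
$J{\left(A \right)} = \frac{49}{10}$ ($J{\left(A \right)} = 2 - \left(\left(3 - 6\right) + \frac{1}{10}\right) = 2 - \left(-3 + \frac{1}{10}\right) = 2 - - \frac{29}{10} = 2 + \frac{29}{10} = \frac{49}{10}$)
$s{\left(16 \right)} + J{\left(\frac{8}{10} + \frac{6}{-7} \right)} = \left(- \frac{3}{5} - \frac{2}{16}\right) + \frac{49}{10} = \left(- \frac{3}{5} - \frac{1}{8}\right) + \frac{49}{10} = - \frac{29}{40} + \frac{49}{10} = \frac{167}{40}$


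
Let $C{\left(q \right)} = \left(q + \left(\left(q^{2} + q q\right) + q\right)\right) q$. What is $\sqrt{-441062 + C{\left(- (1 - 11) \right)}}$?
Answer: $i \sqrt{438862} \approx 662.47 i$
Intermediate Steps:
$C{\left(q \right)} = q \left(2 q + 2 q^{2}\right)$ ($C{\left(q \right)} = \left(q + \left(\left(q^{2} + q^{2}\right) + q\right)\right) q = \left(q + \left(2 q^{2} + q\right)\right) q = \left(q + \left(q + 2 q^{2}\right)\right) q = \left(2 q + 2 q^{2}\right) q = q \left(2 q + 2 q^{2}\right)$)
$\sqrt{-441062 + C{\left(- (1 - 11) \right)}} = \sqrt{-441062 + 2 \left(- (1 - 11)\right)^{2} \left(1 - \left(1 - 11\right)\right)} = \sqrt{-441062 + 2 \left(\left(-1\right) \left(-10\right)\right)^{2} \left(1 - -10\right)} = \sqrt{-441062 + 2 \cdot 10^{2} \left(1 + 10\right)} = \sqrt{-441062 + 2 \cdot 100 \cdot 11} = \sqrt{-441062 + 2200} = \sqrt{-438862} = i \sqrt{438862}$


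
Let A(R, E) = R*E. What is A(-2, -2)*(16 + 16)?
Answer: 128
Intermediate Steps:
A(R, E) = E*R
A(-2, -2)*(16 + 16) = (-2*(-2))*(16 + 16) = 4*32 = 128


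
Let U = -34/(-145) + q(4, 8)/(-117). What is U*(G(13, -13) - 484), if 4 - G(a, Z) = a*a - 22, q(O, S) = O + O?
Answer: -588962/5655 ≈ -104.15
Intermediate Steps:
q(O, S) = 2*O
G(a, Z) = 26 - a**2 (G(a, Z) = 4 - (a*a - 22) = 4 - (a**2 - 22) = 4 - (-22 + a**2) = 4 + (22 - a**2) = 26 - a**2)
U = 2818/16965 (U = -34/(-145) + (2*4)/(-117) = -34*(-1/145) + 8*(-1/117) = 34/145 - 8/117 = 2818/16965 ≈ 0.16611)
U*(G(13, -13) - 484) = 2818*((26 - 1*13**2) - 484)/16965 = 2818*((26 - 1*169) - 484)/16965 = 2818*((26 - 169) - 484)/16965 = 2818*(-143 - 484)/16965 = (2818/16965)*(-627) = -588962/5655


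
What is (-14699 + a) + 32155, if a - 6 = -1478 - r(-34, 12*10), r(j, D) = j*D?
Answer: 20064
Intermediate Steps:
r(j, D) = D*j
a = 2608 (a = 6 + (-1478 - 12*10*(-34)) = 6 + (-1478 - 120*(-34)) = 6 + (-1478 - 1*(-4080)) = 6 + (-1478 + 4080) = 6 + 2602 = 2608)
(-14699 + a) + 32155 = (-14699 + 2608) + 32155 = -12091 + 32155 = 20064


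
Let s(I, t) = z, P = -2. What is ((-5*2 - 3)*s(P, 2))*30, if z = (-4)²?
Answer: -6240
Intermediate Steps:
z = 16
s(I, t) = 16
((-5*2 - 3)*s(P, 2))*30 = ((-5*2 - 3)*16)*30 = ((-10 - 3)*16)*30 = -13*16*30 = -208*30 = -6240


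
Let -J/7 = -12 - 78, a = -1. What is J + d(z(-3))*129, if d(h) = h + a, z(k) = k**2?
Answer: 1662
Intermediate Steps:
J = 630 (J = -7*(-12 - 78) = -7*(-90) = 630)
d(h) = -1 + h (d(h) = h - 1 = -1 + h)
J + d(z(-3))*129 = 630 + (-1 + (-3)**2)*129 = 630 + (-1 + 9)*129 = 630 + 8*129 = 630 + 1032 = 1662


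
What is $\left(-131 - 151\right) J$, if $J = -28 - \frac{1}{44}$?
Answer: $\frac{173853}{22} \approx 7902.4$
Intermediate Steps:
$J = - \frac{1233}{44}$ ($J = -28 - \frac{1}{44} = - \frac{1233}{44} \approx -28.023$)
$\left(-131 - 151\right) J = \left(-131 - 151\right) \left(- \frac{1233}{44}\right) = \left(-282\right) \left(- \frac{1233}{44}\right) = \frac{173853}{22}$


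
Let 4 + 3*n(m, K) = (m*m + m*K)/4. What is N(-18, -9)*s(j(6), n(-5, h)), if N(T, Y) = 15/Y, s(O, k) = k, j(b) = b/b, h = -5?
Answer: -85/18 ≈ -4.7222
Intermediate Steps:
n(m, K) = -4/3 + m²/12 + K*m/12 (n(m, K) = -4/3 + ((m*m + m*K)/4)/3 = -4/3 + ((m² + K*m)*(¼))/3 = -4/3 + (m²/4 + K*m/4)/3 = -4/3 + (m²/12 + K*m/12) = -4/3 + m²/12 + K*m/12)
j(b) = 1
N(-18, -9)*s(j(6), n(-5, h)) = (15/(-9))*(-4/3 + (1/12)*(-5)² + (1/12)*(-5)*(-5)) = (15*(-⅑))*(-4/3 + (1/12)*25 + 25/12) = -5*(-4/3 + 25/12 + 25/12)/3 = -5/3*17/6 = -85/18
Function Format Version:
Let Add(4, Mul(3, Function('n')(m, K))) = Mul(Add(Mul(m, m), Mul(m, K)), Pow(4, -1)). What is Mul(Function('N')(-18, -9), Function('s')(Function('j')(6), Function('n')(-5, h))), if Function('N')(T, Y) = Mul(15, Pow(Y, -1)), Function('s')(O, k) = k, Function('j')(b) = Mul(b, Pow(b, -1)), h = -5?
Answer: Rational(-85, 18) ≈ -4.7222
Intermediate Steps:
Function('n')(m, K) = Add(Rational(-4, 3), Mul(Rational(1, 12), Pow(m, 2)), Mul(Rational(1, 12), K, m)) (Function('n')(m, K) = Add(Rational(-4, 3), Mul(Rational(1, 3), Mul(Add(Mul(m, m), Mul(m, K)), Pow(4, -1)))) = Add(Rational(-4, 3), Mul(Rational(1, 3), Mul(Add(Pow(m, 2), Mul(K, m)), Rational(1, 4)))) = Add(Rational(-4, 3), Mul(Rational(1, 3), Add(Mul(Rational(1, 4), Pow(m, 2)), Mul(Rational(1, 4), K, m)))) = Add(Rational(-4, 3), Add(Mul(Rational(1, 12), Pow(m, 2)), Mul(Rational(1, 12), K, m))) = Add(Rational(-4, 3), Mul(Rational(1, 12), Pow(m, 2)), Mul(Rational(1, 12), K, m)))
Function('j')(b) = 1
Mul(Function('N')(-18, -9), Function('s')(Function('j')(6), Function('n')(-5, h))) = Mul(Mul(15, Pow(-9, -1)), Add(Rational(-4, 3), Mul(Rational(1, 12), Pow(-5, 2)), Mul(Rational(1, 12), -5, -5))) = Mul(Mul(15, Rational(-1, 9)), Add(Rational(-4, 3), Mul(Rational(1, 12), 25), Rational(25, 12))) = Mul(Rational(-5, 3), Add(Rational(-4, 3), Rational(25, 12), Rational(25, 12))) = Mul(Rational(-5, 3), Rational(17, 6)) = Rational(-85, 18)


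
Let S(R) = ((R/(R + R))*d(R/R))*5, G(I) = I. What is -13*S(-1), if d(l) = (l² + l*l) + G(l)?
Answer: -195/2 ≈ -97.500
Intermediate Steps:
d(l) = l + 2*l² (d(l) = (l² + l*l) + l = (l² + l²) + l = 2*l² + l = l + 2*l²)
S(R) = 15/2 (S(R) = ((R/(R + R))*((R/R)*(1 + 2*(R/R))))*5 = ((R/((2*R)))*(1*(1 + 2*1)))*5 = (((1/(2*R))*R)*(1*(1 + 2)))*5 = ((1*3)/2)*5 = ((½)*3)*5 = (3/2)*5 = 15/2)
-13*S(-1) = -13*15/2 = -195/2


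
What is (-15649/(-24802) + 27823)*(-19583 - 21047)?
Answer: -14019009633925/12401 ≈ -1.1305e+9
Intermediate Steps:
(-15649/(-24802) + 27823)*(-19583 - 21047) = (-15649*(-1/24802) + 27823)*(-40630) = (15649/24802 + 27823)*(-40630) = (690081695/24802)*(-40630) = -14019009633925/12401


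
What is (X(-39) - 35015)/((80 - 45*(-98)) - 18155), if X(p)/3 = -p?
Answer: 34898/13665 ≈ 2.5538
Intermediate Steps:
X(p) = -3*p (X(p) = 3*(-p) = -3*p)
(X(-39) - 35015)/((80 - 45*(-98)) - 18155) = (-3*(-39) - 35015)/((80 - 45*(-98)) - 18155) = (117 - 35015)/((80 + 4410) - 18155) = -34898/(4490 - 18155) = -34898/(-13665) = -34898*(-1/13665) = 34898/13665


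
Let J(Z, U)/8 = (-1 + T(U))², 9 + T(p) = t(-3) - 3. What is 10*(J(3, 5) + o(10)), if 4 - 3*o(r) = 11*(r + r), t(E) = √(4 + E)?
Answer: 10800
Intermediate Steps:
T(p) = -11 (T(p) = -9 + (√(4 - 3) - 3) = -9 + (√1 - 3) = -9 + (1 - 3) = -9 - 2 = -11)
o(r) = 4/3 - 22*r/3 (o(r) = 4/3 - 11*(r + r)/3 = 4/3 - 11*2*r/3 = 4/3 - 22*r/3)
J(Z, U) = 1152 (J(Z, U) = 8*(-1 - 11)² = 8*(-12)² = 8*144 = 1152)
10*(J(3, 5) + o(10)) = 10*(1152 + (4/3 - 22/3*10)) = 10*(1152 + (4/3 - 220/3)) = 10*(1152 - 72) = 10*1080 = 10800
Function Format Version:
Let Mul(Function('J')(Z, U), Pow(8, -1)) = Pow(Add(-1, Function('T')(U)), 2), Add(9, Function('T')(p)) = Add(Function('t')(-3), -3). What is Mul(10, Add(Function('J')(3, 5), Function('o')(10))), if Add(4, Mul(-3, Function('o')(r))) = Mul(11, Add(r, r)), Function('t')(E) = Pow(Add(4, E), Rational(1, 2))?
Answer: 10800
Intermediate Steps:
Function('T')(p) = -11 (Function('T')(p) = Add(-9, Add(Pow(Add(4, -3), Rational(1, 2)), -3)) = Add(-9, Add(Pow(1, Rational(1, 2)), -3)) = Add(-9, Add(1, -3)) = Add(-9, -2) = -11)
Function('o')(r) = Add(Rational(4, 3), Mul(Rational(-22, 3), r)) (Function('o')(r) = Add(Rational(4, 3), Mul(Rational(-1, 3), Mul(11, Add(r, r)))) = Add(Rational(4, 3), Mul(Rational(-1, 3), Mul(11, Mul(2, r)))) = Add(Rational(4, 3), Mul(Rational(-1, 3), Mul(22, r))) = Add(Rational(4, 3), Mul(Rational(-22, 3), r)))
Function('J')(Z, U) = 1152 (Function('J')(Z, U) = Mul(8, Pow(Add(-1, -11), 2)) = Mul(8, Pow(-12, 2)) = Mul(8, 144) = 1152)
Mul(10, Add(Function('J')(3, 5), Function('o')(10))) = Mul(10, Add(1152, Add(Rational(4, 3), Mul(Rational(-22, 3), 10)))) = Mul(10, Add(1152, Add(Rational(4, 3), Rational(-220, 3)))) = Mul(10, Add(1152, -72)) = Mul(10, 1080) = 10800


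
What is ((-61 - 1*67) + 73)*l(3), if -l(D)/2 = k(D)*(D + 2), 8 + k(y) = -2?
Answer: -5500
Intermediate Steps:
k(y) = -10 (k(y) = -8 - 2 = -10)
l(D) = 40 + 20*D (l(D) = -(-20)*(D + 2) = -(-20)*(2 + D) = -2*(-20 - 10*D) = 40 + 20*D)
((-61 - 1*67) + 73)*l(3) = ((-61 - 1*67) + 73)*(40 + 20*3) = ((-61 - 67) + 73)*(40 + 60) = (-128 + 73)*100 = -55*100 = -5500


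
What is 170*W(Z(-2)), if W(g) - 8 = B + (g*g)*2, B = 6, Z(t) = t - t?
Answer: 2380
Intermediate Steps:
Z(t) = 0
W(g) = 14 + 2*g² (W(g) = 8 + (6 + (g*g)*2) = 8 + (6 + g²*2) = 8 + (6 + 2*g²) = 14 + 2*g²)
170*W(Z(-2)) = 170*(14 + 2*0²) = 170*(14 + 2*0) = 170*(14 + 0) = 170*14 = 2380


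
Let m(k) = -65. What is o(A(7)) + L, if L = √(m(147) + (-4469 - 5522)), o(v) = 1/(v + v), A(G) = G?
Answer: 1/14 + 2*I*√2514 ≈ 0.071429 + 100.28*I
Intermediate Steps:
o(v) = 1/(2*v)
L = 2*I*√2514 (L = √(-65 + (-4469 - 5522)) = √(-65 - 9991) = √(-10056) = 2*I*√2514 ≈ 100.28*I)
o(A(7)) + L = (½)/7 + 2*I*√2514 = (½)*(⅐) + 2*I*√2514 = 1/14 + 2*I*√2514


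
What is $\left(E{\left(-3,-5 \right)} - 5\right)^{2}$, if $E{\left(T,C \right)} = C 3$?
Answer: $400$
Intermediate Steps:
$E{\left(T,C \right)} = 3 C$
$\left(E{\left(-3,-5 \right)} - 5\right)^{2} = \left(3 \left(-5\right) - 5\right)^{2} = \left(-15 - 5\right)^{2} = \left(-20\right)^{2} = 400$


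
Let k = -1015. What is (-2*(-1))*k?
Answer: -2030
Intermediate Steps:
(-2*(-1))*k = -2*(-1)*(-1015) = 2*(-1015) = -2030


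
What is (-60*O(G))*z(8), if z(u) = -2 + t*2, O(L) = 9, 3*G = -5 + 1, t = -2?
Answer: 3240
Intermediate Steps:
G = -4/3 (G = (-5 + 1)/3 = (1/3)*(-4) = -4/3 ≈ -1.3333)
z(u) = -6 (z(u) = -2 - 2*2 = -2 - 4 = -6)
(-60*O(G))*z(8) = -60*9*(-6) = -540*(-6) = 3240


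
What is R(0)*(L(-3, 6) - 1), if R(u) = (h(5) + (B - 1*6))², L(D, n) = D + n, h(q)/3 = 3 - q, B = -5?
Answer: 578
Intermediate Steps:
h(q) = 9 - 3*q (h(q) = 3*(3 - q) = 9 - 3*q)
R(u) = 289 (R(u) = ((9 - 3*5) + (-5 - 1*6))² = ((9 - 15) + (-5 - 6))² = (-6 - 11)² = (-17)² = 289)
R(0)*(L(-3, 6) - 1) = 289*((-3 + 6) - 1) = 289*(3 - 1) = 289*2 = 578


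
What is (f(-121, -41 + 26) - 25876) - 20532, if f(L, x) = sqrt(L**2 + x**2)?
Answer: -46408 + sqrt(14866) ≈ -46286.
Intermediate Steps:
(f(-121, -41 + 26) - 25876) - 20532 = (sqrt((-121)**2 + (-41 + 26)**2) - 25876) - 20532 = (sqrt(14641 + (-15)**2) - 25876) - 20532 = (sqrt(14641 + 225) - 25876) - 20532 = (sqrt(14866) - 25876) - 20532 = (-25876 + sqrt(14866)) - 20532 = -46408 + sqrt(14866)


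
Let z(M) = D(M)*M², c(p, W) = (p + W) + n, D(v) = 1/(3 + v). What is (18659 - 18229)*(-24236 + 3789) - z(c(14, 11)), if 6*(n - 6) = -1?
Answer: -10708946005/1218 ≈ -8.7922e+6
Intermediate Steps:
n = 35/6 (n = 6 + (⅙)*(-1) = 6 - ⅙ = 35/6 ≈ 5.8333)
c(p, W) = 35/6 + W + p (c(p, W) = (p + W) + 35/6 = (W + p) + 35/6 = 35/6 + W + p)
z(M) = M²/(3 + M)
(18659 - 18229)*(-24236 + 3789) - z(c(14, 11)) = (18659 - 18229)*(-24236 + 3789) - (35/6 + 11 + 14)²/(3 + (35/6 + 11 + 14)) = 430*(-20447) - (185/6)²/(3 + 185/6) = -8792210 - 34225/(36*203/6) = -8792210 - 34225*6/(36*203) = -8792210 - 1*34225/1218 = -8792210 - 34225/1218 = -10708946005/1218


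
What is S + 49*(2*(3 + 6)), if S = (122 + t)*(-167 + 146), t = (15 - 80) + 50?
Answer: -1365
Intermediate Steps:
t = -15 (t = -65 + 50 = -15)
S = -2247 (S = (122 - 15)*(-167 + 146) = 107*(-21) = -2247)
S + 49*(2*(3 + 6)) = -2247 + 49*(2*(3 + 6)) = -2247 + 49*(2*9) = -2247 + 49*18 = -2247 + 882 = -1365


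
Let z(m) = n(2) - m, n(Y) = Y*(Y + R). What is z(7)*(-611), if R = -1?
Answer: 3055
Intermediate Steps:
n(Y) = Y*(-1 + Y) (n(Y) = Y*(Y - 1) = Y*(-1 + Y))
z(m) = 2 - m (z(m) = 2*(-1 + 2) - m = 2*1 - m = 2 - m)
z(7)*(-611) = (2 - 1*7)*(-611) = (2 - 7)*(-611) = -5*(-611) = 3055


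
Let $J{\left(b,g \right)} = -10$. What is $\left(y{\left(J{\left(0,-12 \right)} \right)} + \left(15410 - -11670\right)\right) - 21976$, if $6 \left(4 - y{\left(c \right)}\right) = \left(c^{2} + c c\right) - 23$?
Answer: $\frac{10157}{2} \approx 5078.5$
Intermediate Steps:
$y{\left(c \right)} = \frac{47}{6} - \frac{c^{2}}{3}$ ($y{\left(c \right)} = 4 - \frac{\left(c^{2} + c c\right) - 23}{6} = 4 - \frac{\left(c^{2} + c^{2}\right) - 23}{6} = 4 - \frac{2 c^{2} - 23}{6} = 4 - \frac{-23 + 2 c^{2}}{6} = 4 - \left(- \frac{23}{6} + \frac{c^{2}}{3}\right) = \frac{47}{6} - \frac{c^{2}}{3}$)
$\left(y{\left(J{\left(0,-12 \right)} \right)} + \left(15410 - -11670\right)\right) - 21976 = \left(\left(\frac{47}{6} - \frac{\left(-10\right)^{2}}{3}\right) + \left(15410 - -11670\right)\right) - 21976 = \left(\left(\frac{47}{6} - \frac{100}{3}\right) + \left(15410 + 11670\right)\right) - 21976 = \left(\left(\frac{47}{6} - \frac{100}{3}\right) + 27080\right) - 21976 = \left(- \frac{51}{2} + 27080\right) - 21976 = \frac{54109}{2} - 21976 = \frac{10157}{2}$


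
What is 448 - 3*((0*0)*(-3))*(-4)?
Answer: 448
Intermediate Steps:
448 - 3*((0*0)*(-3))*(-4) = 448 - 3*(0*(-3))*(-4) = 448 - 3*0*(-4) = 448 - 0*(-4) = 448 - 1*0 = 448 + 0 = 448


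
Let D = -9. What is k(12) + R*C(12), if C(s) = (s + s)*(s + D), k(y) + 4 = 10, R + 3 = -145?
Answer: -10650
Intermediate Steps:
R = -148 (R = -3 - 145 = -148)
k(y) = 6 (k(y) = -4 + 10 = 6)
C(s) = 2*s*(-9 + s) (C(s) = (s + s)*(s - 9) = (2*s)*(-9 + s) = 2*s*(-9 + s))
k(12) + R*C(12) = 6 - 296*12*(-9 + 12) = 6 - 296*12*3 = 6 - 148*72 = 6 - 10656 = -10650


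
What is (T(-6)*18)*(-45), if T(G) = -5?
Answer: 4050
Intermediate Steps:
(T(-6)*18)*(-45) = -5*18*(-45) = -90*(-45) = 4050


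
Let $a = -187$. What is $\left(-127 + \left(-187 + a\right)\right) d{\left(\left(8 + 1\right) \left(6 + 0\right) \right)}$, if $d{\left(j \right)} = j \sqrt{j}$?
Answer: $- 81162 \sqrt{6} \approx -1.9881 \cdot 10^{5}$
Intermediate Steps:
$d{\left(j \right)} = j^{\frac{3}{2}}$
$\left(-127 + \left(-187 + a\right)\right) d{\left(\left(8 + 1\right) \left(6 + 0\right) \right)} = \left(-127 - 374\right) \left(\left(8 + 1\right) \left(6 + 0\right)\right)^{\frac{3}{2}} = \left(-127 - 374\right) \left(9 \cdot 6\right)^{\frac{3}{2}} = - 501 \cdot 54^{\frac{3}{2}} = - 501 \cdot 162 \sqrt{6} = - 81162 \sqrt{6}$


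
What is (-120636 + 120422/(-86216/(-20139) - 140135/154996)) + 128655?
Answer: 460420920414417/10540956371 ≈ 43679.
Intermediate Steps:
(-120636 + 120422/(-86216/(-20139) - 140135/154996)) + 128655 = (-120636 + 120422/(-86216*(-1/20139) - 140135*1/154996)) + 128655 = (-120636 + 120422/(86216/20139 - 140135/154996)) + 128655 = (-120636 + 120422/(10540956371/3121464444)) + 128655 = (-120636 + 120422*(3121464444/10540956371)) + 128655 = (-120636 + 375892991275368/10540956371) + 128655 = -895725821496588/10540956371 + 128655 = 460420920414417/10540956371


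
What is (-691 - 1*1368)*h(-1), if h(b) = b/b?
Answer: -2059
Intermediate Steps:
h(b) = 1
(-691 - 1*1368)*h(-1) = (-691 - 1*1368)*1 = (-691 - 1368)*1 = -2059*1 = -2059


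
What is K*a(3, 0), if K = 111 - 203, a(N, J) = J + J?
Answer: 0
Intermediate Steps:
a(N, J) = 2*J
K = -92
K*a(3, 0) = -184*0 = -92*0 = 0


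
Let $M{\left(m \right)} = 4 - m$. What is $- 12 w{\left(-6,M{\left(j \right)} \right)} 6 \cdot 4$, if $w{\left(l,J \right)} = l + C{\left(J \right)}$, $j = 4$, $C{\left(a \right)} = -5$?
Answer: $3168$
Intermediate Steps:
$w{\left(l,J \right)} = -5 + l$ ($w{\left(l,J \right)} = l - 5 = -5 + l$)
$- 12 w{\left(-6,M{\left(j \right)} \right)} 6 \cdot 4 = - 12 \left(-5 - 6\right) 6 \cdot 4 = \left(-12\right) \left(-11\right) 24 = 132 \cdot 24 = 3168$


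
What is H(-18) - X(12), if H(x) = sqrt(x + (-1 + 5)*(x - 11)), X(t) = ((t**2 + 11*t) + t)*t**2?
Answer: -41472 + I*sqrt(134) ≈ -41472.0 + 11.576*I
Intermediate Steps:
X(t) = t**2*(t**2 + 12*t) (X(t) = (t**2 + 12*t)*t**2 = t**2*(t**2 + 12*t))
H(x) = sqrt(-44 + 5*x) (H(x) = sqrt(x + 4*(-11 + x)) = sqrt(x + (-44 + 4*x)) = sqrt(-44 + 5*x))
H(-18) - X(12) = sqrt(-44 + 5*(-18)) - 12**3*(12 + 12) = sqrt(-44 - 90) - 1728*24 = sqrt(-134) - 1*41472 = I*sqrt(134) - 41472 = -41472 + I*sqrt(134)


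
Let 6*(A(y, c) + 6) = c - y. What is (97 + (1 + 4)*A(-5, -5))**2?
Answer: 4489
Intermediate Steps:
A(y, c) = -6 - y/6 + c/6 (A(y, c) = -6 + (c - y)/6 = -6 + (-y/6 + c/6) = -6 - y/6 + c/6)
(97 + (1 + 4)*A(-5, -5))**2 = (97 + (1 + 4)*(-6 - 1/6*(-5) + (1/6)*(-5)))**2 = (97 + 5*(-6 + 5/6 - 5/6))**2 = (97 + 5*(-6))**2 = (97 - 30)**2 = 67**2 = 4489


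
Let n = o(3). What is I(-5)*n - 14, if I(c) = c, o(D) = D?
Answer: -29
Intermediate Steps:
n = 3
I(-5)*n - 14 = -5*3 - 14 = -15 - 14 = -29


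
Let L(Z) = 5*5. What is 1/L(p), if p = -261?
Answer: 1/25 ≈ 0.040000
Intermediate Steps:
L(Z) = 25
1/L(p) = 1/25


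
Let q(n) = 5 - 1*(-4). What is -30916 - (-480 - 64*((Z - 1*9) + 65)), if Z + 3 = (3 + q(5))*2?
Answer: -25508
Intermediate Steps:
q(n) = 9 (q(n) = 5 + 4 = 9)
Z = 21 (Z = -3 + (3 + 9)*2 = -3 + 12*2 = -3 + 24 = 21)
-30916 - (-480 - 64*((Z - 1*9) + 65)) = -30916 - (-480 - 64*((21 - 1*9) + 65)) = -30916 - (-480 - 64*((21 - 9) + 65)) = -30916 - (-480 - 64*(12 + 65)) = -30916 - (-480 - 64*77) = -30916 - (-480 - 4928) = -30916 - 1*(-5408) = -30916 + 5408 = -25508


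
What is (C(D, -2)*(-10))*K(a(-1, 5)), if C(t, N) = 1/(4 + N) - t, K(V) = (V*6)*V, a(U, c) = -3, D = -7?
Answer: -4050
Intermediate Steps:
K(V) = 6*V² (K(V) = (6*V)*V = 6*V²)
(C(D, -2)*(-10))*K(a(-1, 5)) = (((1 - 4*(-7) - 1*(-2)*(-7))/(4 - 2))*(-10))*(6*(-3)²) = (((1 + 28 - 14)/2)*(-10))*(6*9) = (((½)*15)*(-10))*54 = ((15/2)*(-10))*54 = -75*54 = -4050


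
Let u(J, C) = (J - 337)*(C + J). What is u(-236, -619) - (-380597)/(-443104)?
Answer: 217082915563/443104 ≈ 4.8991e+5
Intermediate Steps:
u(J, C) = (-337 + J)*(C + J)
u(-236, -619) - (-380597)/(-443104) = ((-236)**2 - 337*(-619) - 337*(-236) - 619*(-236)) - (-380597)/(-443104) = (55696 + 208603 + 79532 + 146084) - (-380597)*(-1)/443104 = 489915 - 1*380597/443104 = 489915 - 380597/443104 = 217082915563/443104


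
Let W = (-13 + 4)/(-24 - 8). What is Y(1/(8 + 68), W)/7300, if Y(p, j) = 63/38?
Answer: 63/277400 ≈ 0.00022711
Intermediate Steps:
W = 9/32 (W = -9/(-32) = -9*(-1/32) = 9/32 ≈ 0.28125)
Y(p, j) = 63/38 (Y(p, j) = 63*(1/38) = 63/38)
Y(1/(8 + 68), W)/7300 = (63/38)/7300 = (63/38)*(1/7300) = 63/277400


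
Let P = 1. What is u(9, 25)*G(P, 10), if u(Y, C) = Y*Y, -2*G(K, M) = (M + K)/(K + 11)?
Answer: -297/8 ≈ -37.125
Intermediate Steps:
G(K, M) = -(K + M)/(2*(11 + K)) (G(K, M) = -(M + K)/(2*(K + 11)) = -(K + M)/(2*(11 + K)))
u(Y, C) = Y²
u(9, 25)*G(P, 10) = 9²*((-1*1 - 1*10)/(2*(11 + 1))) = 81*((½)*(-1 - 10)/12) = 81*((½)*(1/12)*(-11)) = 81*(-11/24) = -297/8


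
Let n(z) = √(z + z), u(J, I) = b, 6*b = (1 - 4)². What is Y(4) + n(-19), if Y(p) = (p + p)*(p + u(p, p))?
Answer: 44 + I*√38 ≈ 44.0 + 6.1644*I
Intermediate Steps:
b = 3/2 (b = (1 - 4)²/6 = (⅙)*(-3)² = (⅙)*9 = 3/2 ≈ 1.5000)
u(J, I) = 3/2
Y(p) = 2*p*(3/2 + p) (Y(p) = (p + p)*(p + 3/2) = (2*p)*(3/2 + p) = 2*p*(3/2 + p))
n(z) = √2*√z (n(z) = √(2*z) = √2*√z)
Y(4) + n(-19) = 4*(3 + 2*4) + √2*√(-19) = 4*(3 + 8) + √2*(I*√19) = 4*11 + I*√38 = 44 + I*√38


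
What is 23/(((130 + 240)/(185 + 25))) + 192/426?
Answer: 35477/2627 ≈ 13.505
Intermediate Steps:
23/(((130 + 240)/(185 + 25))) + 192/426 = 23/((370/210)) + 192*(1/426) = 23/((370*(1/210))) + 32/71 = 23/(37/21) + 32/71 = 23*(21/37) + 32/71 = 483/37 + 32/71 = 35477/2627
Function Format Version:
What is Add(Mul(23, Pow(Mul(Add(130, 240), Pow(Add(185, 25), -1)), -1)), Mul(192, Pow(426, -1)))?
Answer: Rational(35477, 2627) ≈ 13.505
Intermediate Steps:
Add(Mul(23, Pow(Mul(Add(130, 240), Pow(Add(185, 25), -1)), -1)), Mul(192, Pow(426, -1))) = Add(Mul(23, Pow(Mul(370, Pow(210, -1)), -1)), Mul(192, Rational(1, 426))) = Add(Mul(23, Pow(Mul(370, Rational(1, 210)), -1)), Rational(32, 71)) = Add(Mul(23, Pow(Rational(37, 21), -1)), Rational(32, 71)) = Add(Mul(23, Rational(21, 37)), Rational(32, 71)) = Add(Rational(483, 37), Rational(32, 71)) = Rational(35477, 2627)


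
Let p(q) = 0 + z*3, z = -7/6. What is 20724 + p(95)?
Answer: 41441/2 ≈ 20721.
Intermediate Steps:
z = -7/6 (z = -7*⅙ = -7/6 ≈ -1.1667)
p(q) = -7/2 (p(q) = 0 - 7/6*3 = 0 - 7/2 = -7/2)
20724 + p(95) = 20724 - 7/2 = 41441/2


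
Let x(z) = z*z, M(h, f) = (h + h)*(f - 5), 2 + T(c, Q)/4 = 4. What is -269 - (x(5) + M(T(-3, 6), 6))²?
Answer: -1950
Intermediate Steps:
T(c, Q) = 8 (T(c, Q) = -8 + 4*4 = -8 + 16 = 8)
M(h, f) = 2*h*(-5 + f) (M(h, f) = (2*h)*(-5 + f) = 2*h*(-5 + f))
x(z) = z²
-269 - (x(5) + M(T(-3, 6), 6))² = -269 - (5² + 2*8*(-5 + 6))² = -269 - (25 + 2*8*1)² = -269 - (25 + 16)² = -269 - 1*41² = -269 - 1*1681 = -269 - 1681 = -1950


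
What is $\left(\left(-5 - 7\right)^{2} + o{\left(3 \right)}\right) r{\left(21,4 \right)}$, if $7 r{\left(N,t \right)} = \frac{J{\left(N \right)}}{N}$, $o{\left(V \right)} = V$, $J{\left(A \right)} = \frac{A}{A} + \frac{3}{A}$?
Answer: $\frac{8}{7} \approx 1.1429$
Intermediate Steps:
$J{\left(A \right)} = 1 + \frac{3}{A}$
$r{\left(N,t \right)} = \frac{3 + N}{7 N^{2}}$ ($r{\left(N,t \right)} = \frac{\frac{3 + N}{N} \frac{1}{N}}{7} = \frac{\frac{1}{N^{2}} \left(3 + N\right)}{7} = \frac{3 + N}{7 N^{2}}$)
$\left(\left(-5 - 7\right)^{2} + o{\left(3 \right)}\right) r{\left(21,4 \right)} = \left(\left(-5 - 7\right)^{2} + 3\right) \frac{3 + 21}{7 \cdot 441} = \left(\left(-12\right)^{2} + 3\right) \frac{1}{7} \cdot \frac{1}{441} \cdot 24 = \left(144 + 3\right) \frac{8}{1029} = 147 \cdot \frac{8}{1029} = \frac{8}{7}$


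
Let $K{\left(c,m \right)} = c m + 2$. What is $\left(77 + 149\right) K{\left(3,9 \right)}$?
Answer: $6554$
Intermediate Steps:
$K{\left(c,m \right)} = 2 + c m$
$\left(77 + 149\right) K{\left(3,9 \right)} = \left(77 + 149\right) \left(2 + 3 \cdot 9\right) = 226 \left(2 + 27\right) = 226 \cdot 29 = 6554$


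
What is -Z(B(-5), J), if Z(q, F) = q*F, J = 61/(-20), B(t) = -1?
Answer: -61/20 ≈ -3.0500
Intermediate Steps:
J = -61/20 (J = 61*(-1/20) = -61/20 ≈ -3.0500)
Z(q, F) = F*q
-Z(B(-5), J) = -(-61)*(-1)/20 = -1*61/20 = -61/20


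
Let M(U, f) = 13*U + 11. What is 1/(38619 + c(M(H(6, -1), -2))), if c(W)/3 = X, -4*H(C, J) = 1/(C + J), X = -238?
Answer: 1/37905 ≈ 2.6382e-5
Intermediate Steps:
H(C, J) = -1/(4*(C + J))
M(U, f) = 11 + 13*U
c(W) = -714 (c(W) = 3*(-238) = -714)
1/(38619 + c(M(H(6, -1), -2))) = 1/(38619 - 714) = 1/37905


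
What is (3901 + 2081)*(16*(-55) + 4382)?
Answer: 20948964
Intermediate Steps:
(3901 + 2081)*(16*(-55) + 4382) = 5982*(-880 + 4382) = 5982*3502 = 20948964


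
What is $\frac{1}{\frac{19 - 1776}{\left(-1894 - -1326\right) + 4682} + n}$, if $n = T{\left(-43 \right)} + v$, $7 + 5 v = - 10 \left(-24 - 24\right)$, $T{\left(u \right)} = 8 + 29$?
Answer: $\frac{20570}{2698227} \approx 0.0076235$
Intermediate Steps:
$T{\left(u \right)} = 37$
$v = \frac{473}{5}$ ($v = - \frac{7}{5} + \frac{\left(-10\right) \left(-24 - 24\right)}{5} = - \frac{7}{5} + \frac{\left(-10\right) \left(-48\right)}{5} = - \frac{7}{5} + \frac{1}{5} \cdot 480 = - \frac{7}{5} + 96 = \frac{473}{5} \approx 94.6$)
$n = \frac{658}{5}$ ($n = 37 + \frac{473}{5} = \frac{658}{5} \approx 131.6$)
$\frac{1}{\frac{19 - 1776}{\left(-1894 - -1326\right) + 4682} + n} = \frac{1}{\frac{19 - 1776}{\left(-1894 - -1326\right) + 4682} + \frac{658}{5}} = \frac{1}{- \frac{1757}{\left(-1894 + 1326\right) + 4682} + \frac{658}{5}} = \frac{1}{- \frac{1757}{-568 + 4682} + \frac{658}{5}} = \frac{1}{- \frac{1757}{4114} + \frac{658}{5}} = \frac{1}{\frac{2698227}{20570}} = \frac{20570}{2698227}$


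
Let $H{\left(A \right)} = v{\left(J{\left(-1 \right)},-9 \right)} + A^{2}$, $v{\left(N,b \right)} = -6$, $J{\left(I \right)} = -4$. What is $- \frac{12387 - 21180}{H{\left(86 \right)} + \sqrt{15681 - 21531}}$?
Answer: $\frac{6498027}{5461795} - \frac{26379 i \sqrt{26}}{10923590} \approx 1.1897 - 0.012313 i$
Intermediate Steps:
$H{\left(A \right)} = -6 + A^{2}$
$- \frac{12387 - 21180}{H{\left(86 \right)} + \sqrt{15681 - 21531}} = - \frac{12387 - 21180}{\left(-6 + 86^{2}\right) + \sqrt{15681 - 21531}} = - \frac{-8793}{\left(-6 + 7396\right) + \sqrt{-5850}} = - \frac{-8793}{7390 + 15 i \sqrt{26}} = \frac{8793}{7390 + 15 i \sqrt{26}}$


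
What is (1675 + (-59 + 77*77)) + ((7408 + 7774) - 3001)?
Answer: 19726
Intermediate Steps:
(1675 + (-59 + 77*77)) + ((7408 + 7774) - 3001) = (1675 + (-59 + 5929)) + (15182 - 3001) = (1675 + 5870) + 12181 = 7545 + 12181 = 19726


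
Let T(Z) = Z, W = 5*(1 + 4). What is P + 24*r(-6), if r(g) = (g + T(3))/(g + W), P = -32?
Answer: -680/19 ≈ -35.789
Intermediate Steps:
W = 25 (W = 5*5 = 25)
r(g) = (3 + g)/(25 + g) (r(g) = (g + 3)/(g + 25) = (3 + g)/(25 + g))
P + 24*r(-6) = -32 + 24*((3 - 6)/(25 - 6)) = -32 + 24*(-3/19) = -32 - 72/19 = -680/19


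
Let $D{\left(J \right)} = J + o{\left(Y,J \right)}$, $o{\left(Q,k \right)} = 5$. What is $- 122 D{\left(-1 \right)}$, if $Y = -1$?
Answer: $-488$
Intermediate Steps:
$D{\left(J \right)} = 5 + J$ ($D{\left(J \right)} = J + 5 = 5 + J$)
$- 122 D{\left(-1 \right)} = - 122 \left(5 - 1\right) = \left(-122\right) 4 = -488$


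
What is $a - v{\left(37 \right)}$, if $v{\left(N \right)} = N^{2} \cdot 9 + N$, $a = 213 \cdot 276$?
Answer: $46430$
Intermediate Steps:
$a = 58788$
$v{\left(N \right)} = N + 9 N^{2}$ ($v{\left(N \right)} = 9 N^{2} + N = N + 9 N^{2}$)
$a - v{\left(37 \right)} = 58788 - 37 \left(1 + 9 \cdot 37\right) = 58788 - 37 \left(1 + 333\right) = 58788 - 37 \cdot 334 = 58788 - 12358 = 46430$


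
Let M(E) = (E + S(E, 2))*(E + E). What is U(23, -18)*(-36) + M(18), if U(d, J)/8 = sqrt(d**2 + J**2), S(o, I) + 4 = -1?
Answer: 468 - 288*sqrt(853) ≈ -7943.4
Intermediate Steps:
S(o, I) = -5 (S(o, I) = -4 - 1 = -5)
U(d, J) = 8*sqrt(J**2 + d**2) (U(d, J) = 8*sqrt(d**2 + J**2) = 8*sqrt(J**2 + d**2))
M(E) = 2*E*(-5 + E) (M(E) = (E - 5)*(E + E) = (-5 + E)*(2*E) = 2*E*(-5 + E))
U(23, -18)*(-36) + M(18) = (8*sqrt((-18)**2 + 23**2))*(-36) + 2*18*(-5 + 18) = (8*sqrt(324 + 529))*(-36) + 2*18*13 = (8*sqrt(853))*(-36) + 468 = -288*sqrt(853) + 468 = 468 - 288*sqrt(853)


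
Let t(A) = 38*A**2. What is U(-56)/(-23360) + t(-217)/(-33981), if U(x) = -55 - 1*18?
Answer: -572568259/10873920 ≈ -52.655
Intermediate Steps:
U(x) = -73 (U(x) = -55 - 18 = -73)
U(-56)/(-23360) + t(-217)/(-33981) = -73/(-23360) + (38*(-217)**2)/(-33981) = -73*(-1/23360) + (38*47089)*(-1/33981) = 1/320 + 1789382*(-1/33981) = 1/320 - 1789382/33981 = -572568259/10873920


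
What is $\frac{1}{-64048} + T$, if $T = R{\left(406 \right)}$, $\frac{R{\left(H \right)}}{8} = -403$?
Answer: $- \frac{206490753}{64048} \approx -3224.0$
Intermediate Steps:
$R{\left(H \right)} = -3224$ ($R{\left(H \right)} = 8 \left(-403\right) = -3224$)
$T = -3224$
$\frac{1}{-64048} + T = \frac{1}{-64048} - 3224 = - \frac{1}{64048} - 3224 = - \frac{206490753}{64048}$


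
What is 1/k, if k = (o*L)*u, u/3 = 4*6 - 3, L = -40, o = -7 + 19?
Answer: -1/30240 ≈ -3.3069e-5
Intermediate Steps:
o = 12
u = 63 (u = 3*(4*6 - 3) = 3*(24 - 3) = 3*21 = 63)
k = -30240 (k = (12*(-40))*63 = -480*63 = -30240)
1/k = 1/(-30240) = -1/30240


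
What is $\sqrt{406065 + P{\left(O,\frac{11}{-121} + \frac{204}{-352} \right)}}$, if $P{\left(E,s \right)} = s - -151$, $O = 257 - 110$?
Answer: $\frac{\sqrt{786432878}}{44} \approx 637.35$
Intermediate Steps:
$O = 147$
$P{\left(E,s \right)} = 151 + s$ ($P{\left(E,s \right)} = s + 151 = 151 + s$)
$\sqrt{406065 + P{\left(O,\frac{11}{-121} + \frac{204}{-352} \right)}} = \sqrt{406065 + \left(151 + \left(\frac{11}{-121} + \frac{204}{-352}\right)\right)} = \sqrt{406065 + \left(151 + \left(11 \left(- \frac{1}{121}\right) + 204 \left(- \frac{1}{352}\right)\right)\right)} = \sqrt{406065 + \left(151 - \frac{59}{88}\right)} = \sqrt{406065 + \frac{13229}{88}} = \sqrt{\frac{35746949}{88}} = \frac{\sqrt{786432878}}{44}$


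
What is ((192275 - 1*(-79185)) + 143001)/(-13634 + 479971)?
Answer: 414461/466337 ≈ 0.88876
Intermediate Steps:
((192275 - 1*(-79185)) + 143001)/(-13634 + 479971) = ((192275 + 79185) + 143001)/466337 = (271460 + 143001)*(1/466337) = 414461*(1/466337) = 414461/466337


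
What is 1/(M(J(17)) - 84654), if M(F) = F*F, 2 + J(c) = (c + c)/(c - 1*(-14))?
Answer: -961/81351710 ≈ -1.1813e-5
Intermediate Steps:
J(c) = -2 + 2*c/(14 + c) (J(c) = -2 + (c + c)/(c - 1*(-14)) = -2 + (2*c)/(c + 14) = -2 + (2*c)/(14 + c) = -2 + 2*c/(14 + c))
M(F) = F²
1/(M(J(17)) - 84654) = 1/((-28/(14 + 17))² - 84654) = 1/((-28/31)² - 84654) = 1/(784/961 - 84654) = 1/(-81351710/961) = -961/81351710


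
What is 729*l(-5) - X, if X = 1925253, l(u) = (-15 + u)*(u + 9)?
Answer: -1983573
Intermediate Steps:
l(u) = (-15 + u)*(9 + u)
729*l(-5) - X = 729*(-135 + (-5)² - 6*(-5)) - 1*1925253 = 729*(-135 + 25 + 30) - 1925253 = 729*(-80) - 1925253 = -58320 - 1925253 = -1983573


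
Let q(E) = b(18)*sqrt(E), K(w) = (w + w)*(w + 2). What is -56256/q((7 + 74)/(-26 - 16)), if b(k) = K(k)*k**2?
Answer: 293*I*sqrt(42)/10935 ≈ 0.17365*I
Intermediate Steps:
K(w) = 2*w*(2 + w) (K(w) = (2*w)*(2 + w) = 2*w*(2 + w))
b(k) = 2*k**3*(2 + k) (b(k) = (2*k*(2 + k))*k**2 = 2*k**3*(2 + k))
q(E) = 233280*sqrt(E) (q(E) = (2*18**3*(2 + 18))*sqrt(E) = (2*5832*20)*sqrt(E) = 233280*sqrt(E))
-56256/q((7 + 74)/(-26 - 16)) = -56256*(-I*sqrt(42)/(233280*sqrt(7 + 74))) = -56256*(-I*sqrt(42)/2099520) = -(-293)*I*sqrt(42)/10935 = 293*I*sqrt(42)/10935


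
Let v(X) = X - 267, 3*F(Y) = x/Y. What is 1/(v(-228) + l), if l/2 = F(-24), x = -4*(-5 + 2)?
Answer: -3/1486 ≈ -0.0020188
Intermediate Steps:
x = 12 (x = -4*(-3) = 12)
F(Y) = 4/Y (F(Y) = (12/Y)/3 = 4/Y)
v(X) = -267 + X
l = -1/3 (l = 2*(4/(-24)) = 2*(4*(-1/24)) = 2*(-1/6) = -1/3 ≈ -0.33333)
1/(v(-228) + l) = 1/((-267 - 228) - 1/3) = 1/(-495 - 1/3) = 1/(-1486/3) = -3/1486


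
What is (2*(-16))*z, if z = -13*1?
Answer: 416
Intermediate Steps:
z = -13
(2*(-16))*z = (2*(-16))*(-13) = -32*(-13) = 416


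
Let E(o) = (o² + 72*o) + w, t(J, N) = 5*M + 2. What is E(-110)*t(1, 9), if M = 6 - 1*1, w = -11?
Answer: 112563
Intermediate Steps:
M = 5 (M = 6 - 1 = 5)
t(J, N) = 27 (t(J, N) = 5*5 + 2 = 25 + 2 = 27)
E(o) = -11 + o² + 72*o (E(o) = (o² + 72*o) - 11 = -11 + o² + 72*o)
E(-110)*t(1, 9) = (-11 + (-110)² + 72*(-110))*27 = (-11 + 12100 - 7920)*27 = 4169*27 = 112563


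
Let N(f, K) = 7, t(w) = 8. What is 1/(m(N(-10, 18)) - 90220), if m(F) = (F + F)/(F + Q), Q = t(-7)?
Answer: -15/1353286 ≈ -1.1084e-5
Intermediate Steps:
Q = 8
m(F) = 2*F/(8 + F) (m(F) = (F + F)/(F + 8) = (2*F)/(8 + F) = 2*F/(8 + F))
1/(m(N(-10, 18)) - 90220) = 1/(2*7/(8 + 7) - 90220) = 1/(2*7/15 - 90220) = 1/(2*7*(1/15) - 90220) = 1/(14/15 - 90220) = 1/(-1353286/15) = -15/1353286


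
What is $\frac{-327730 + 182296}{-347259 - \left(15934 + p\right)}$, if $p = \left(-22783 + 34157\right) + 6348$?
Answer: $\frac{145434}{380915} \approx 0.3818$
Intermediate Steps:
$p = 17722$ ($p = 11374 + 6348 = 17722$)
$\frac{-327730 + 182296}{-347259 - \left(15934 + p\right)} = \frac{-327730 + 182296}{-347259 - 33656} = - \frac{145434}{-347259 - 33656} = - \frac{145434}{-380915} = \left(-145434\right) \left(- \frac{1}{380915}\right) = \frac{145434}{380915}$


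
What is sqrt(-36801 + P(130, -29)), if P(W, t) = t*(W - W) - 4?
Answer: I*sqrt(36805) ≈ 191.85*I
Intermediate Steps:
P(W, t) = -4 (P(W, t) = t*0 - 4 = 0 - 4 = -4)
sqrt(-36801 + P(130, -29)) = sqrt(-36801 - 4) = sqrt(-36805) = I*sqrt(36805)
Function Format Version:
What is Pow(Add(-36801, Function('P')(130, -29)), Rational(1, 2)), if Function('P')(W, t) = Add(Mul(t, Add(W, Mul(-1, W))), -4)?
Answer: Mul(I, Pow(36805, Rational(1, 2))) ≈ Mul(191.85, I)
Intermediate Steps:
Function('P')(W, t) = -4 (Function('P')(W, t) = Add(Mul(t, 0), -4) = Add(0, -4) = -4)
Pow(Add(-36801, Function('P')(130, -29)), Rational(1, 2)) = Pow(Add(-36801, -4), Rational(1, 2)) = Pow(-36805, Rational(1, 2)) = Mul(I, Pow(36805, Rational(1, 2)))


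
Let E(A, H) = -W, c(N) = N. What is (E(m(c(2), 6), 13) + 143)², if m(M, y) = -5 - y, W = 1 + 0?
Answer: 20164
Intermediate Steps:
W = 1
E(A, H) = -1 (E(A, H) = -1*1 = -1)
(E(m(c(2), 6), 13) + 143)² = (-1 + 143)² = 142² = 20164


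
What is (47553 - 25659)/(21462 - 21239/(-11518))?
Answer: 252175092/247220555 ≈ 1.0200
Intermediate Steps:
(47553 - 25659)/(21462 - 21239/(-11518)) = 21894/(21462 - 21239*(-1/11518)) = 21894/(21462 + 21239/11518) = 21894/(247220555/11518) = 21894*(11518/247220555) = 252175092/247220555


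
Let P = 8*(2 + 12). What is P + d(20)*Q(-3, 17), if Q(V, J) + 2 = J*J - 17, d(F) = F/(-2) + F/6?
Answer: -1688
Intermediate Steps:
d(F) = -F/3 (d(F) = F*(-½) + F*(⅙) = -F/2 + F/6 = -F/3)
Q(V, J) = -19 + J² (Q(V, J) = -2 + (J*J - 17) = -2 + (J² - 17) = -2 + (-17 + J²) = -19 + J²)
P = 112 (P = 8*14 = 112)
P + d(20)*Q(-3, 17) = 112 + (-⅓*20)*(-19 + 17²) = 112 - 20*(-19 + 289)/3 = 112 - 20/3*270 = 112 - 1800 = -1688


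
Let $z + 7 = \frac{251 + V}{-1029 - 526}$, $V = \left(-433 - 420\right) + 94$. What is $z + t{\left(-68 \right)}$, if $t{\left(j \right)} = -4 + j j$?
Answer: $\frac{7173723}{1555} \approx 4613.3$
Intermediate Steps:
$V = -759$ ($V = -853 + 94 = -759$)
$t{\left(j \right)} = -4 + j^{2}$
$z = - \frac{10377}{1555}$ ($z = -7 + \frac{251 - 759}{-1029 - 526} = -7 - \frac{508}{-1555} = -7 - - \frac{508}{1555} = -7 + \frac{508}{1555} = - \frac{10377}{1555} \approx -6.6733$)
$z + t{\left(-68 \right)} = - \frac{10377}{1555} - \left(4 - \left(-68\right)^{2}\right) = - \frac{10377}{1555} + \left(-4 + 4624\right) = - \frac{10377}{1555} + 4620 = \frac{7173723}{1555}$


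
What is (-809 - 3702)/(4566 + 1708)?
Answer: -4511/6274 ≈ -0.71900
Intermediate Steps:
(-809 - 3702)/(4566 + 1708) = -4511/6274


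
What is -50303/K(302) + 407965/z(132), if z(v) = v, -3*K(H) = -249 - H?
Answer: 204868727/72732 ≈ 2816.8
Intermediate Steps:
K(H) = 83 + H/3 (K(H) = -(-249 - H)/3 = 83 + H/3)
-50303/K(302) + 407965/z(132) = -50303/(83 + (1/3)*302) + 407965/132 = -50303/(83 + 302/3) + 407965*(1/132) = -50303/551/3 + 407965/132 = -50303*3/551 + 407965/132 = -150909/551 + 407965/132 = 204868727/72732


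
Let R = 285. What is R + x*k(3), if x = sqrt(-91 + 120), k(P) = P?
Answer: 285 + 3*sqrt(29) ≈ 301.16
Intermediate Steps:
x = sqrt(29) ≈ 5.3852
R + x*k(3) = 285 + sqrt(29)*3 = 285 + 3*sqrt(29)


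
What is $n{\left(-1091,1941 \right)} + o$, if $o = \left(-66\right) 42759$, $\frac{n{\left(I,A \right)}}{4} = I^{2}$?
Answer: $1939030$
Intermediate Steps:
$n{\left(I,A \right)} = 4 I^{2}$
$o = -2822094$
$n{\left(-1091,1941 \right)} + o = 4 \left(-1091\right)^{2} - 2822094 = 4 \cdot 1190281 - 2822094 = 4761124 - 2822094 = 1939030$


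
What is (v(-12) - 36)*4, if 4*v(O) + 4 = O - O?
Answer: -148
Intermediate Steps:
v(O) = -1 (v(O) = -1 + (O - O)/4 = -1 + (¼)*0 = -1 + 0 = -1)
(v(-12) - 36)*4 = (-1 - 36)*4 = -37*4 = -148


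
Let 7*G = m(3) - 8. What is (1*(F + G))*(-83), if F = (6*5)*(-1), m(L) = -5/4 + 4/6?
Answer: 217709/84 ≈ 2591.8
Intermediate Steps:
m(L) = -7/12 (m(L) = -5*1/4 + 4*(1/6) = -5/4 + 2/3 = -7/12)
G = -103/84 (G = (-7/12 - 8)/7 = (1/7)*(-103/12) = -103/84 ≈ -1.2262)
F = -30 (F = 30*(-1) = -30)
(1*(F + G))*(-83) = (1*(-30 - 103/84))*(-83) = (1*(-2623/84))*(-83) = -2623/84*(-83) = 217709/84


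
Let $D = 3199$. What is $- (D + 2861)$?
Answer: $-6060$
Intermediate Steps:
$- (D + 2861) = - (3199 + 2861) = \left(-1\right) 6060 = -6060$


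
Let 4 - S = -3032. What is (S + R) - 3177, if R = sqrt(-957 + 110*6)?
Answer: -141 + 3*I*sqrt(33) ≈ -141.0 + 17.234*I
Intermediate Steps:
S = 3036 (S = 4 - 1*(-3032) = 4 + 3032 = 3036)
R = 3*I*sqrt(33) (R = sqrt(-957 + 660) = sqrt(-297) = 3*I*sqrt(33) ≈ 17.234*I)
(S + R) - 3177 = (3036 + 3*I*sqrt(33)) - 3177 = -141 + 3*I*sqrt(33)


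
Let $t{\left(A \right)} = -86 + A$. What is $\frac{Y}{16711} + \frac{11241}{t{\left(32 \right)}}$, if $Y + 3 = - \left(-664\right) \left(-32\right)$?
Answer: $- \frac{20999545}{100266} \approx -209.44$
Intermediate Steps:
$Y = -21251$ ($Y = -3 - \left(-664\right) \left(-32\right) = -3 - 21248 = -21251$)
$\frac{Y}{16711} + \frac{11241}{t{\left(32 \right)}} = - \frac{21251}{16711} + \frac{11241}{-86 + 32} = \left(-21251\right) \frac{1}{16711} + \frac{11241}{-54} = - \frac{21251}{16711} + 11241 \left(- \frac{1}{54}\right) = - \frac{21251}{16711} - \frac{1249}{6} = - \frac{20999545}{100266}$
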